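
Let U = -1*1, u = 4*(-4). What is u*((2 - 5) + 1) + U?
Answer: 31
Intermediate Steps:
u = -16
U = -1
u*((2 - 5) + 1) + U = -16*((2 - 5) + 1) - 1 = -16*(-3 + 1) - 1 = -16*(-2) - 1 = 32 - 1 = 31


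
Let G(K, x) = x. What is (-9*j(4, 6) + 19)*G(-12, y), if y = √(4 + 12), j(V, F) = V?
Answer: -68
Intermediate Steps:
y = 4 (y = √16 = 4)
(-9*j(4, 6) + 19)*G(-12, y) = (-9*4 + 19)*4 = (-36 + 19)*4 = -17*4 = -68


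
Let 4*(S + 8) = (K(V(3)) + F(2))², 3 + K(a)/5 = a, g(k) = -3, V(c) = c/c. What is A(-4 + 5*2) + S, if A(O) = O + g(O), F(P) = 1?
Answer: 61/4 ≈ 15.250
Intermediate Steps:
V(c) = 1
K(a) = -15 + 5*a
A(O) = -3 + O (A(O) = O - 3 = -3 + O)
S = 49/4 (S = -8 + ((-15 + 5*1) + 1)²/4 = -8 + ((-15 + 5) + 1)²/4 = -8 + (-10 + 1)²/4 = -8 + (¼)*(-9)² = -8 + (¼)*81 = -8 + 81/4 = 49/4 ≈ 12.250)
A(-4 + 5*2) + S = (-3 + (-4 + 5*2)) + 49/4 = (-3 + (-4 + 10)) + 49/4 = (-3 + 6) + 49/4 = 3 + 49/4 = 61/4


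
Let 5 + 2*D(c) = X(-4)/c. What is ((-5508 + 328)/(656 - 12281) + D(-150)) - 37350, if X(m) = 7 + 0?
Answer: -115791441/3100 ≈ -37352.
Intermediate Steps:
X(m) = 7
D(c) = -5/2 + 7/(2*c) (D(c) = -5/2 + (7/c)/2 = -5/2 + 7/(2*c))
((-5508 + 328)/(656 - 12281) + D(-150)) - 37350 = ((-5508 + 328)/(656 - 12281) + (½)*(7 - 5*(-150))/(-150)) - 37350 = (-5180/(-11625) + (½)*(-1/150)*(7 + 750)) - 37350 = (-5180*(-1/11625) + (½)*(-1/150)*757) - 37350 = (1036/2325 - 757/300) - 37350 = -6441/3100 - 37350 = -115791441/3100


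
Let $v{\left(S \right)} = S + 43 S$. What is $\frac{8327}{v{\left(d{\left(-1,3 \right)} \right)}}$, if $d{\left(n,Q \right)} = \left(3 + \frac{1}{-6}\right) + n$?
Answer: $\frac{2271}{22} \approx 103.23$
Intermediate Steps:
$d{\left(n,Q \right)} = \frac{17}{6} + n$ ($d{\left(n,Q \right)} = \left(3 - \frac{1}{6}\right) + n = \frac{17}{6} + n$)
$v{\left(S \right)} = 44 S$
$\frac{8327}{v{\left(d{\left(-1,3 \right)} \right)}} = \frac{8327}{44 \left(\frac{17}{6} - 1\right)} = \frac{8327}{44 \cdot \frac{11}{6}} = \frac{8327}{\frac{242}{3}} = 8327 \cdot \frac{3}{242} = \frac{2271}{22}$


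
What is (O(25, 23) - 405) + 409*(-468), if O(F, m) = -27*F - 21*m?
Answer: -192975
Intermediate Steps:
(O(25, 23) - 405) + 409*(-468) = ((-27*25 - 21*23) - 405) + 409*(-468) = ((-675 - 483) - 405) - 191412 = (-1158 - 405) - 191412 = -1563 - 191412 = -192975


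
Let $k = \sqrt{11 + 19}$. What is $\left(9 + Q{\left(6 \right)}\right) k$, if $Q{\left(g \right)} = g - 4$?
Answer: $11 \sqrt{30} \approx 60.25$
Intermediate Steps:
$Q{\left(g \right)} = -4 + g$
$k = \sqrt{30} \approx 5.4772$
$\left(9 + Q{\left(6 \right)}\right) k = \left(9 + \left(-4 + 6\right)\right) \sqrt{30} = \left(9 + 2\right) \sqrt{30} = 11 \sqrt{30}$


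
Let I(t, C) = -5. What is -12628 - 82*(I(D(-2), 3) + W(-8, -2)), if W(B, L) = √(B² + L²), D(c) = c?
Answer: -12218 - 164*√17 ≈ -12894.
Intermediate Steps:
-12628 - 82*(I(D(-2), 3) + W(-8, -2)) = -12628 - 82*(-5 + √((-8)² + (-2)²)) = -12628 - 82*(-5 + √(64 + 4)) = -12628 - 82*(-5 + √68) = -12628 - 82*(-5 + 2*√17) = -12628 + (410 - 164*√17) = -12218 - 164*√17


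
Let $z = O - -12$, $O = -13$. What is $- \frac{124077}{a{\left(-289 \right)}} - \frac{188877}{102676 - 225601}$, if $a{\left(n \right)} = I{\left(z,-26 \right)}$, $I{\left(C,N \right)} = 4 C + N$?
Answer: $\frac{339062923}{81950} \approx 4137.4$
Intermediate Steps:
$z = -1$ ($z = -13 - -12 = -13 + 12 = -1$)
$I{\left(C,N \right)} = N + 4 C$
$a{\left(n \right)} = -30$ ($a{\left(n \right)} = -26 + 4 \left(-1\right) = -26 - 4 = -30$)
$- \frac{124077}{a{\left(-289 \right)}} - \frac{188877}{102676 - 225601} = - \frac{124077}{-30} - \frac{188877}{102676 - 225601} = \left(-124077\right) \left(- \frac{1}{30}\right) - \frac{188877}{102676 - 225601} = \frac{41359}{10} - \frac{188877}{-122925} = \frac{41359}{10} - - \frac{62959}{40975} = \frac{41359}{10} + \frac{62959}{40975} = \frac{339062923}{81950}$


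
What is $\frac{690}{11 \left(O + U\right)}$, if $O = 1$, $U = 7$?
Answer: $\frac{345}{44} \approx 7.8409$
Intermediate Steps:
$\frac{690}{11 \left(O + U\right)} = \frac{690}{11 \left(1 + 7\right)} = \frac{690}{11 \cdot 8} = \frac{690}{88} = 690 \cdot \frac{1}{88} = \frac{345}{44}$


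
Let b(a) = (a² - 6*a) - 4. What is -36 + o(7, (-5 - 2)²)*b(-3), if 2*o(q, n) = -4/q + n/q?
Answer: 531/14 ≈ 37.929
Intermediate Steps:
b(a) = -4 + a² - 6*a
o(q, n) = -2/q + n/(2*q) (o(q, n) = (-4/q + n/q)/2 = -2/q + n/(2*q))
-36 + o(7, (-5 - 2)²)*b(-3) = -36 + ((½)*(-4 + (-5 - 2)²)/7)*(-4 + (-3)² - 6*(-3)) = -36 + ((½)*(⅐)*(-4 + (-7)²))*(-4 + 9 + 18) = -36 + ((½)*(⅐)*(-4 + 49))*23 = -36 + ((½)*(⅐)*45)*23 = -36 + (45/14)*23 = -36 + 1035/14 = 531/14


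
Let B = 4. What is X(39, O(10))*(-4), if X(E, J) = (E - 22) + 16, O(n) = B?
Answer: -132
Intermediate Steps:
O(n) = 4
X(E, J) = -6 + E (X(E, J) = (-22 + E) + 16 = -6 + E)
X(39, O(10))*(-4) = (-6 + 39)*(-4) = 33*(-4) = -132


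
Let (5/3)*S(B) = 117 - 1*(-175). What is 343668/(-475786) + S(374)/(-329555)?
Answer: -283352163618/391994138075 ≈ -0.72285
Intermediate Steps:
S(B) = 876/5 (S(B) = 3*(117 - 1*(-175))/5 = 3*(117 + 175)/5 = (⅗)*292 = 876/5)
343668/(-475786) + S(374)/(-329555) = 343668/(-475786) + (876/5)/(-329555) = 343668*(-1/475786) + (876/5)*(-1/329555) = -171834/237893 - 876/1647775 = -283352163618/391994138075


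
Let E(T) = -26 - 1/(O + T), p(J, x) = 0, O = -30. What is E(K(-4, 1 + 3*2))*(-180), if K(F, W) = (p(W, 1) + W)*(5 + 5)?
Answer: 9369/2 ≈ 4684.5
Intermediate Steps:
K(F, W) = 10*W (K(F, W) = (0 + W)*(5 + 5) = W*10 = 10*W)
E(T) = -26 - 1/(-30 + T)
E(K(-4, 1 + 3*2))*(-180) = ((779 - 260*(1 + 3*2))/(-30 + 10*(1 + 3*2)))*(-180) = ((779 - 260*(1 + 6))/(-30 + 10*(1 + 6)))*(-180) = ((779 - 260*7)/(-30 + 10*7))*(-180) = ((779 - 26*70)/(-30 + 70))*(-180) = ((779 - 1820)/40)*(-180) = ((1/40)*(-1041))*(-180) = -1041/40*(-180) = 9369/2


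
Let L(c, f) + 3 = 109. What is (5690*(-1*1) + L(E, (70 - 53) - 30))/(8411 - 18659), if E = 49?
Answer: 698/1281 ≈ 0.54489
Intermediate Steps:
L(c, f) = 106 (L(c, f) = -3 + 109 = 106)
(5690*(-1*1) + L(E, (70 - 53) - 30))/(8411 - 18659) = (5690*(-1*1) + 106)/(8411 - 18659) = (5690*(-1) + 106)/(-10248) = (-5690 + 106)*(-1/10248) = -5584*(-1/10248) = 698/1281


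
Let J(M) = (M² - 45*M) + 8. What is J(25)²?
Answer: 242064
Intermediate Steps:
J(M) = 8 + M² - 45*M
J(25)² = (8 + 25² - 45*25)² = (8 + 625 - 1125)² = (-492)² = 242064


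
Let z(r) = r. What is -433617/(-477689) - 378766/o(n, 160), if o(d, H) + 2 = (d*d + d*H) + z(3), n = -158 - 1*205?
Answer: -74489557522/17600451205 ≈ -4.2323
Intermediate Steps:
n = -363 (n = -158 - 205 = -363)
o(d, H) = 1 + d² + H*d (o(d, H) = -2 + ((d*d + d*H) + 3) = -2 + ((d² + H*d) + 3) = -2 + (3 + d² + H*d) = 1 + d² + H*d)
-433617/(-477689) - 378766/o(n, 160) = -433617/(-477689) - 378766/(1 + (-363)² + 160*(-363)) = -433617*(-1/477689) - 378766/(1 + 131769 - 58080) = 433617/477689 - 378766/73690 = 433617/477689 - 378766*1/73690 = 433617/477689 - 189383/36845 = -74489557522/17600451205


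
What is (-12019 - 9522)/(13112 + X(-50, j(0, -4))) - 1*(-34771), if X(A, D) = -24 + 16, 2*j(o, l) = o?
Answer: 35047511/1008 ≈ 34769.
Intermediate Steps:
j(o, l) = o/2
X(A, D) = -8
(-12019 - 9522)/(13112 + X(-50, j(0, -4))) - 1*(-34771) = (-12019 - 9522)/(13112 - 8) - 1*(-34771) = -21541/13104 + 34771 = -21541*1/13104 + 34771 = -1657/1008 + 34771 = 35047511/1008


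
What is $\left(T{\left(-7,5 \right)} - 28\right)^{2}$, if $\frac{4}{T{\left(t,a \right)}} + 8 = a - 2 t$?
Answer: $\frac{92416}{121} \approx 763.77$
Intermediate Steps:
$T{\left(t,a \right)} = \frac{4}{-8 + a - 2 t}$ ($T{\left(t,a \right)} = \frac{4}{-8 + \left(a - 2 t\right)} = \frac{4}{-8 + a - 2 t}$)
$\left(T{\left(-7,5 \right)} - 28\right)^{2} = \left(- \frac{4}{8 - 5 + 2 \left(-7\right)} - 28\right)^{2} = \left(- \frac{4}{8 - 5 - 14} - 28\right)^{2} = \left(- \frac{4}{-11} - 28\right)^{2} = \left(\left(-4\right) \left(- \frac{1}{11}\right) - 28\right)^{2} = \left(\frac{4}{11} - 28\right)^{2} = \left(- \frac{304}{11}\right)^{2} = \frac{92416}{121}$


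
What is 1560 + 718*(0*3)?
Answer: 1560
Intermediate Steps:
1560 + 718*(0*3) = 1560 + 718*0 = 1560 + 0 = 1560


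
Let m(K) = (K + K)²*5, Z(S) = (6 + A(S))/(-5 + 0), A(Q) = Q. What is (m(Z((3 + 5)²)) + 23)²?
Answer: 15547249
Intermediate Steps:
Z(S) = -6/5 - S/5 (Z(S) = (6 + S)/(-5 + 0) = (6 + S)/(-5) = (6 + S)*(-⅕) = -6/5 - S/5)
m(K) = 20*K² (m(K) = (2*K)²*5 = (4*K²)*5 = 20*K²)
(m(Z((3 + 5)²)) + 23)² = (20*(-6/5 - (3 + 5)²/5)² + 23)² = (20*(-6/5 - ⅕*8²)² + 23)² = (20*(-6/5 - ⅕*64)² + 23)² = (20*(-6/5 - 64/5)² + 23)² = (20*(-14)² + 23)² = (20*196 + 23)² = (3920 + 23)² = 3943² = 15547249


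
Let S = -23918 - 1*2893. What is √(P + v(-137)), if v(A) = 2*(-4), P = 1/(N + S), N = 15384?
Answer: I*√1044622059/11427 ≈ 2.8284*I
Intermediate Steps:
S = -26811 (S = -23918 - 2893 = -26811)
P = -1/11427 (P = 1/(15384 - 26811) = 1/(-11427) = -1/11427 ≈ -8.7512e-5)
v(A) = -8
√(P + v(-137)) = √(-1/11427 - 8) = √(-91417/11427) = I*√1044622059/11427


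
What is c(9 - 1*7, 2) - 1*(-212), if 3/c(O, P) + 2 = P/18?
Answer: 3577/17 ≈ 210.41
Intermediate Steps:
c(O, P) = 3/(-2 + P/18)
c(9 - 1*7, 2) - 1*(-212) = 54/(-36 + 2) - 1*(-212) = 54/(-34) + 212 = 54*(-1/34) + 212 = -27/17 + 212 = 3577/17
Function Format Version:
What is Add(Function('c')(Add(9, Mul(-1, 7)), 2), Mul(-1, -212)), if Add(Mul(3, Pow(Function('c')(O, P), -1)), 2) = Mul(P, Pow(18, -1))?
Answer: Rational(3577, 17) ≈ 210.41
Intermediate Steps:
Function('c')(O, P) = Mul(3, Pow(Add(-2, Mul(Rational(1, 18), P)), -1)) (Function('c')(O, P) = Mul(3, Pow(Add(-2, Mul(P, Pow(18, -1))), -1)) = Mul(3, Pow(Add(-2, Mul(P, Rational(1, 18))), -1)) = Mul(3, Pow(Add(-2, Mul(Rational(1, 18), P)), -1)))
Add(Function('c')(Add(9, Mul(-1, 7)), 2), Mul(-1, -212)) = Add(Mul(54, Pow(Add(-36, 2), -1)), Mul(-1, -212)) = Add(Mul(54, Pow(-34, -1)), 212) = Add(Mul(54, Rational(-1, 34)), 212) = Add(Rational(-27, 17), 212) = Rational(3577, 17)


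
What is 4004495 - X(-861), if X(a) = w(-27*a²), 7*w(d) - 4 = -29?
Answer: 28031490/7 ≈ 4.0045e+6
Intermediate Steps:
w(d) = -25/7 (w(d) = 4/7 + (⅐)*(-29) = 4/7 - 29/7 = -25/7)
X(a) = -25/7
4004495 - X(-861) = 4004495 - 1*(-25/7) = 4004495 + 25/7 = 28031490/7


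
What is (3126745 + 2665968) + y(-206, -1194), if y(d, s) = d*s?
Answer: 6038677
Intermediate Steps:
(3126745 + 2665968) + y(-206, -1194) = (3126745 + 2665968) - 206*(-1194) = 5792713 + 245964 = 6038677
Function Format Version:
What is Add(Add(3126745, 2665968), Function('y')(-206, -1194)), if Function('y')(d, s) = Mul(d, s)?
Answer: 6038677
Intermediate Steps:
Add(Add(3126745, 2665968), Function('y')(-206, -1194)) = Add(Add(3126745, 2665968), Mul(-206, -1194)) = Add(5792713, 245964) = 6038677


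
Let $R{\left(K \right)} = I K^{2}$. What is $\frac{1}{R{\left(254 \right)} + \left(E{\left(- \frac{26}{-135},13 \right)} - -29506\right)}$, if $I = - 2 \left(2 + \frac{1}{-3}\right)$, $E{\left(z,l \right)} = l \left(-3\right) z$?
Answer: $- \frac{45}{8349968} \approx -5.3892 \cdot 10^{-6}$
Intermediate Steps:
$E{\left(z,l \right)} = - 3 l z$
$I = - \frac{10}{3}$ ($I = - 2 \left(2 - \frac{1}{3}\right) = \left(-2\right) \frac{5}{3} = - \frac{10}{3} \approx -3.3333$)
$R{\left(K \right)} = - \frac{10 K^{2}}{3}$
$\frac{1}{R{\left(254 \right)} + \left(E{\left(- \frac{26}{-135},13 \right)} - -29506\right)} = \frac{1}{- \frac{10 \cdot 254^{2}}{3} - \left(-29506 + 39 \left(- \frac{26}{-135}\right)\right)} = \frac{1}{\left(- \frac{10}{3}\right) 64516 + \left(\left(-3\right) 13 \left(\left(-26\right) \left(- \frac{1}{135}\right)\right) + 29506\right)} = \frac{1}{- \frac{645160}{3} + \left(\left(-3\right) 13 \cdot \frac{26}{135} + 29506\right)} = \frac{1}{- \frac{645160}{3} + \left(- \frac{338}{45} + 29506\right)} = \frac{1}{- \frac{645160}{3} + \frac{1327432}{45}} = \frac{1}{- \frac{8349968}{45}} = - \frac{45}{8349968}$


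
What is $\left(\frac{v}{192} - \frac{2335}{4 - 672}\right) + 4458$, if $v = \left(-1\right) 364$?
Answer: $\frac{35748151}{8016} \approx 4459.6$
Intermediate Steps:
$v = -364$
$\left(\frac{v}{192} - \frac{2335}{4 - 672}\right) + 4458 = \left(- \frac{364}{192} - \frac{2335}{4 - 672}\right) + 4458 = \left(\left(-364\right) \frac{1}{192} - \frac{2335}{4 - 672}\right) + 4458 = \left(- \frac{91}{48} - \frac{2335}{-668}\right) + 4458 = \left(- \frac{91}{48} - - \frac{2335}{668}\right) + 4458 = \left(- \frac{91}{48} + \frac{2335}{668}\right) + 4458 = \frac{12823}{8016} + 4458 = \frac{35748151}{8016}$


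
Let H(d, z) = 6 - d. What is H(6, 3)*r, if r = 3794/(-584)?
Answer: 0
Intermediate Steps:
r = -1897/292 (r = 3794*(-1/584) = -1897/292 ≈ -6.4966)
H(6, 3)*r = (6 - 1*6)*(-1897/292) = (6 - 6)*(-1897/292) = 0*(-1897/292) = 0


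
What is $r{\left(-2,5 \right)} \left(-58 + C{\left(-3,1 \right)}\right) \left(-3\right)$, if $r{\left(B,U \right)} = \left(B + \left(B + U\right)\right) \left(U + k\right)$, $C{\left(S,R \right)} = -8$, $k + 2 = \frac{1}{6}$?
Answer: $627$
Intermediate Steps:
$k = - \frac{11}{6}$ ($k = -2 + \frac{1}{6} = - \frac{11}{6} \approx -1.8333$)
$r{\left(B,U \right)} = \left(- \frac{11}{6} + U\right) \left(U + 2 B\right)$ ($r{\left(B,U \right)} = \left(B + \left(B + U\right)\right) \left(U - \frac{11}{6}\right) = \left(U + 2 B\right) \left(- \frac{11}{6} + U\right) = \left(- \frac{11}{6} + U\right) \left(U + 2 B\right)$)
$r{\left(-2,5 \right)} \left(-58 + C{\left(-3,1 \right)}\right) \left(-3\right) = \left(5^{2} - - \frac{22}{3} - \frac{55}{6} + 2 \left(-2\right) 5\right) \left(-58 - 8\right) \left(-3\right) = \left(25 + \frac{22}{3} - \frac{55}{6} - 20\right) \left(-66\right) \left(-3\right) = \frac{19}{6} \left(-66\right) \left(-3\right) = \left(-209\right) \left(-3\right) = 627$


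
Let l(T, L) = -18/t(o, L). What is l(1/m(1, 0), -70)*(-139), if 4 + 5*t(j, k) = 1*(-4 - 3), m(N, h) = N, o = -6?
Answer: -12510/11 ≈ -1137.3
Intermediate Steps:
t(j, k) = -11/5 (t(j, k) = -⅘ + (1*(-4 - 3))/5 = -⅘ + (1*(-7))/5 = -⅘ + (⅕)*(-7) = -⅘ - 7/5 = -11/5)
l(T, L) = 90/11 (l(T, L) = -18/(-11/5) = -18*(-5/11) = 90/11)
l(1/m(1, 0), -70)*(-139) = (90/11)*(-139) = -12510/11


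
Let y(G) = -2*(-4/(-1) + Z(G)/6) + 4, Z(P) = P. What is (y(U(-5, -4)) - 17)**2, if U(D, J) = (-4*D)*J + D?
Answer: 484/9 ≈ 53.778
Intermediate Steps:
U(D, J) = D - 4*D*J (U(D, J) = -4*D*J + D = D - 4*D*J)
y(G) = -4 - G/3 (y(G) = -2*(-4/(-1) + G/6) + 4 = -2*(-4*(-1) + G*(1/6)) + 4 = -2*(4 + G/6) + 4 = (-8 - G/3) + 4 = -4 - G/3)
(y(U(-5, -4)) - 17)**2 = ((-4 - (-5)*(1 - 4*(-4))/3) - 17)**2 = ((-4 - (-5)*(1 + 16)/3) - 17)**2 = ((-4 - (-5)*17/3) - 17)**2 = ((-4 - 1/3*(-85)) - 17)**2 = ((-4 + 85/3) - 17)**2 = (73/3 - 17)**2 = (22/3)**2 = 484/9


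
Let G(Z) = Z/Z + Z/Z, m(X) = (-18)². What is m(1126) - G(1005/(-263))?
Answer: 322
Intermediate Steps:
m(X) = 324
G(Z) = 2 (G(Z) = 1 + 1 = 2)
m(1126) - G(1005/(-263)) = 324 - 1*2 = 324 - 2 = 322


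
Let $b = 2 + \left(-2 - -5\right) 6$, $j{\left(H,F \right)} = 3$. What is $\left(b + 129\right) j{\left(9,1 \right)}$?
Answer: $447$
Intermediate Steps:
$b = 20$ ($b = 2 + \left(-2 + 5\right) 6 = 2 + 3 \cdot 6 = 2 + 18 = 20$)
$\left(b + 129\right) j{\left(9,1 \right)} = \left(20 + 129\right) 3 = 149 \cdot 3 = 447$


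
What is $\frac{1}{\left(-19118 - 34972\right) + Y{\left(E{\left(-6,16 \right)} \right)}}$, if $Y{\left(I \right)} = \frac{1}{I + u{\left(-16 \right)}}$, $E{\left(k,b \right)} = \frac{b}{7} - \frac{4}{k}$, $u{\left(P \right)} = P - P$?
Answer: $- \frac{62}{3353559} \approx -1.8488 \cdot 10^{-5}$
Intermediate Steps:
$u{\left(P \right)} = 0$
$E{\left(k,b \right)} = - \frac{4}{k} + \frac{b}{7}$ ($E{\left(k,b \right)} = b \frac{1}{7} - \frac{4}{k} = \frac{b}{7} - \frac{4}{k} = - \frac{4}{k} + \frac{b}{7}$)
$Y{\left(I \right)} = \frac{1}{I}$ ($Y{\left(I \right)} = \frac{1}{I + 0} = \frac{1}{I}$)
$\frac{1}{\left(-19118 - 34972\right) + Y{\left(E{\left(-6,16 \right)} \right)}} = \frac{1}{\left(-19118 - 34972\right) + \frac{1}{- \frac{4}{-6} + \frac{1}{7} \cdot 16}} = \frac{1}{\left(-19118 - 34972\right) + \frac{1}{\left(-4\right) \left(- \frac{1}{6}\right) + \frac{16}{7}}} = \frac{1}{-54090 + \frac{1}{\frac{2}{3} + \frac{16}{7}}} = \frac{1}{-54090 + \frac{1}{\frac{62}{21}}} = \frac{1}{-54090 + \frac{21}{62}} = \frac{1}{- \frac{3353559}{62}} = - \frac{62}{3353559}$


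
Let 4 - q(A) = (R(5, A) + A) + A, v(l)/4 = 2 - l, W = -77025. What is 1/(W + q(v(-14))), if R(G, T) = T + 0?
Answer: -1/77213 ≈ -1.2951e-5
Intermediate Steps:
R(G, T) = T
v(l) = 8 - 4*l (v(l) = 4*(2 - l) = 8 - 4*l)
q(A) = 4 - 3*A (q(A) = 4 - ((A + A) + A) = 4 - (2*A + A) = 4 - 3*A)
1/(W + q(v(-14))) = 1/(-77025 + (4 - 3*(8 - 4*(-14)))) = 1/(-77025 + (4 - 3*(8 + 56))) = 1/(-77025 + (4 - 3*64)) = 1/(-77025 + (4 - 192)) = 1/(-77025 - 188) = 1/(-77213) = -1/77213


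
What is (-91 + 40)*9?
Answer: -459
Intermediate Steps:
(-91 + 40)*9 = -51*9 = -459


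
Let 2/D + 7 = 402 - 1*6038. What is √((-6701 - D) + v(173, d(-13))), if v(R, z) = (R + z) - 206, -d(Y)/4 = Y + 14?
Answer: 2*I*√5960031891/1881 ≈ 82.085*I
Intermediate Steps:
d(Y) = -56 - 4*Y (d(Y) = -4*(Y + 14) = -4*(14 + Y) = -56 - 4*Y)
v(R, z) = -206 + R + z
D = -2/5643 (D = 2/(-7 + (402 - 1*6038)) = 2/(-7 + (402 - 6038)) = 2/(-7 - 5636) = 2/(-5643) = 2*(-1/5643) = -2/5643 ≈ -0.00035442)
√((-6701 - D) + v(173, d(-13))) = √((-6701 - 1*(-2/5643)) + (-206 + 173 + (-56 - 4*(-13)))) = √((-6701 + 2/5643) + (-206 + 173 + (-56 + 52))) = √(-37813741/5643 + (-206 + 173 - 4)) = √(-37813741/5643 - 37) = √(-38022532/5643) = 2*I*√5960031891/1881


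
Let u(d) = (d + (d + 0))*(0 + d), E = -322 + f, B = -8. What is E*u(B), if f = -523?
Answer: -108160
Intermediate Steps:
E = -845 (E = -322 - 523 = -845)
u(d) = 2*d**2 (u(d) = (d + d)*d = (2*d)*d = 2*d**2)
E*u(B) = -1690*(-8)**2 = -1690*64 = -845*128 = -108160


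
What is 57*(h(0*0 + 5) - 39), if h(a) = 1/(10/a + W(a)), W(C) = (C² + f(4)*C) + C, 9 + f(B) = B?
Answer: -15504/7 ≈ -2214.9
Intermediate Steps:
f(B) = -9 + B
W(C) = C² - 4*C (W(C) = (C² + (-9 + 4)*C) + C = (C² - 5*C) + C = C² - 4*C)
h(a) = 1/(10/a + a*(-4 + a))
57*(h(0*0 + 5) - 39) = 57*((0*0 + 5)/(10 + (0*0 + 5)²*(-4 + (0*0 + 5))) - 39) = 57*((0 + 5)/(10 + (0 + 5)²*(-4 + (0 + 5))) - 39) = 57*(5/(10 + 5²*(-4 + 5)) - 39) = 57*(5/(10 + 25*1) - 39) = 57*(5/(10 + 25) - 39) = 57*(5/35 - 39) = 57*(5*(1/35) - 39) = 57*(⅐ - 39) = 57*(-272/7) = -15504/7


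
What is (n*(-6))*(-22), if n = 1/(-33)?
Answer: -4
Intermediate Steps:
n = -1/33 ≈ -0.030303
(n*(-6))*(-22) = -1/33*(-6)*(-22) = (2/11)*(-22) = -4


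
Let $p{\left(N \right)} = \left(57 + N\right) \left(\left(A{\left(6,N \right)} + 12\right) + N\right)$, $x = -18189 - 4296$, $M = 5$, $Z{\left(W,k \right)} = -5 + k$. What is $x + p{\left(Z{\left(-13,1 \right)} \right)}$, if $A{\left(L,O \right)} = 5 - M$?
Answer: $-22061$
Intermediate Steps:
$A{\left(L,O \right)} = 0$ ($A{\left(L,O \right)} = 5 - 5 = 0$)
$x = -22485$ ($x = -18189 - 4296 = -22485$)
$p{\left(N \right)} = \left(12 + N\right) \left(57 + N\right)$ ($p{\left(N \right)} = \left(57 + N\right) \left(\left(0 + 12\right) + N\right) = \left(57 + N\right) \left(12 + N\right) = \left(12 + N\right) \left(57 + N\right)$)
$x + p{\left(Z{\left(-13,1 \right)} \right)} = -22485 + \left(684 + \left(-5 + 1\right)^{2} + 69 \left(-5 + 1\right)\right) = -22485 + \left(684 + \left(-4\right)^{2} + 69 \left(-4\right)\right) = -22485 + \left(684 + 16 - 276\right) = -22485 + 424 = -22061$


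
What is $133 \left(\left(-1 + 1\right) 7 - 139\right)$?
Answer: $-18487$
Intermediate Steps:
$133 \left(\left(-1 + 1\right) 7 - 139\right) = 133 \left(0 \cdot 7 - 139\right) = 133 \left(0 - 139\right) = 133 \left(-139\right) = -18487$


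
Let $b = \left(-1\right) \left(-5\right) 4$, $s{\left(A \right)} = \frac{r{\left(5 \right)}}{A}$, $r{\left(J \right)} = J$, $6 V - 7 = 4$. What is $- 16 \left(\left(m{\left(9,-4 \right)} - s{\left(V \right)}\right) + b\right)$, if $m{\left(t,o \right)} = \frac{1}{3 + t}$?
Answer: $- \frac{9164}{33} \approx -277.7$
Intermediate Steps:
$V = \frac{11}{6}$ ($V = \frac{7}{6} + \frac{1}{6} \cdot 4 = \frac{7}{6} + \frac{2}{3} = \frac{11}{6} \approx 1.8333$)
$s{\left(A \right)} = \frac{5}{A}$
$b = 20$ ($b = 5 \cdot 4 = 20$)
$- 16 \left(\left(m{\left(9,-4 \right)} - s{\left(V \right)}\right) + b\right) = - 16 \left(\left(\frac{1}{3 + 9} - \frac{5}{\frac{11}{6}}\right) + 20\right) = - 16 \left(\left(\frac{1}{12} - 5 \cdot \frac{6}{11}\right) + 20\right) = - 16 \left(\left(\frac{1}{12} - \frac{30}{11}\right) + 20\right) = - 16 \left(- \frac{349}{132} + 20\right) = \left(-16\right) \frac{2291}{132} = - \frac{9164}{33}$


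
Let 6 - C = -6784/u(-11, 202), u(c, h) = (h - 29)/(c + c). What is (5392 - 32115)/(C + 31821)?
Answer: -4623079/5356823 ≈ -0.86303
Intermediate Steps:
u(c, h) = (-29 + h)/(2*c) (u(c, h) = (-29 + h)/((2*c)) = (-29 + h)*(1/(2*c)) = (-29 + h)/(2*c))
C = -148210/173 (C = 6 - (-6784)/((1/2)*(-29 + 202)/(-11)) = 6 - (-6784)/((1/2)*(-1/11)*173) = 6 - (-6784)/(-173/22) = 6 - (-6784)*(-22)/173 = 6 - 1*149248/173 = 6 - 149248/173 = -148210/173 ≈ -856.71)
(5392 - 32115)/(C + 31821) = (5392 - 32115)/(-148210/173 + 31821) = -26723/5356823/173 = -26723*173/5356823 = -4623079/5356823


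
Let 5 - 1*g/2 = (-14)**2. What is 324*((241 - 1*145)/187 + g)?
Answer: -23113512/187 ≈ -1.2360e+5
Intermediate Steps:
g = -382 (g = 10 - 2*(-14)**2 = 10 - 2*196 = 10 - 392 = -382)
324*((241 - 1*145)/187 + g) = 324*((241 - 1*145)/187 - 382) = 324*((241 - 145)*(1/187) - 382) = 324*(96*(1/187) - 382) = 324*(96/187 - 382) = 324*(-71338/187) = -23113512/187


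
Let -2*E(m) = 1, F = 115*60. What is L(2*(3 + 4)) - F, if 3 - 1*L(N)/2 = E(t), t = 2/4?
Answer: -6893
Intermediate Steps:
F = 6900
t = 1/2 (t = 2*(1/4) = 1/2 ≈ 0.50000)
E(m) = -1/2 (E(m) = -1/2*1 = -1/2)
L(N) = 7 (L(N) = 6 - 2*(-1/2) = 6 + 1 = 7)
L(2*(3 + 4)) - F = 7 - 1*6900 = 7 - 6900 = -6893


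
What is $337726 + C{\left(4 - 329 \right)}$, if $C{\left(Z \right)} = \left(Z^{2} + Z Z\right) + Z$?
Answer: $548651$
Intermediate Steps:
$C{\left(Z \right)} = Z + 2 Z^{2}$ ($C{\left(Z \right)} = \left(Z^{2} + Z^{2}\right) + Z = 2 Z^{2} + Z = Z + 2 Z^{2}$)
$337726 + C{\left(4 - 329 \right)} = 337726 + \left(4 - 329\right) \left(1 + 2 \left(4 - 329\right)\right) = 337726 - 325 \left(1 + 2 \left(-325\right)\right) = 337726 - 325 \left(1 - 650\right) = 337726 - -210925 = 337726 + 210925 = 548651$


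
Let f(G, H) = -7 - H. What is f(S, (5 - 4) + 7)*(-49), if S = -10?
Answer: 735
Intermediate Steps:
f(S, (5 - 4) + 7)*(-49) = (-7 - ((5 - 4) + 7))*(-49) = (-7 - (1 + 7))*(-49) = (-7 - 1*8)*(-49) = (-7 - 8)*(-49) = -15*(-49) = 735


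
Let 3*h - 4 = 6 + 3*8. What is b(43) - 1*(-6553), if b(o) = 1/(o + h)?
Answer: 1068142/163 ≈ 6553.0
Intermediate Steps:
h = 34/3 (h = 4/3 + (6 + 3*8)/3 = 4/3 + (6 + 24)/3 = 4/3 + (⅓)*30 = 4/3 + 10 = 34/3 ≈ 11.333)
b(o) = 1/(34/3 + o) (b(o) = 1/(o + 34/3) = 1/(34/3 + o))
b(43) - 1*(-6553) = 3/(34 + 3*43) - 1*(-6553) = 3/(34 + 129) + 6553 = 3/163 + 6553 = 1068142/163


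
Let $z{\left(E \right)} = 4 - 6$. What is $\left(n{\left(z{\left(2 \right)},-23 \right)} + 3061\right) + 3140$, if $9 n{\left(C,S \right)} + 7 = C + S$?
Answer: $\frac{55777}{9} \approx 6197.4$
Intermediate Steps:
$z{\left(E \right)} = -2$ ($z{\left(E \right)} = 4 - 6 = -2$)
$n{\left(C,S \right)} = - \frac{7}{9} + \frac{C}{9} + \frac{S}{9}$ ($n{\left(C,S \right)} = - \frac{7}{9} + \frac{C + S}{9} = - \frac{7}{9} + \left(\frac{C}{9} + \frac{S}{9}\right) = - \frac{7}{9} + \frac{C}{9} + \frac{S}{9}$)
$\left(n{\left(z{\left(2 \right)},-23 \right)} + 3061\right) + 3140 = \left(\left(- \frac{7}{9} + \frac{1}{9} \left(-2\right) + \frac{1}{9} \left(-23\right)\right) + 3061\right) + 3140 = \left(\left(- \frac{7}{9} - \frac{2}{9} - \frac{23}{9}\right) + 3061\right) + 3140 = \left(- \frac{32}{9} + 3061\right) + 3140 = \frac{27517}{9} + 3140 = \frac{55777}{9}$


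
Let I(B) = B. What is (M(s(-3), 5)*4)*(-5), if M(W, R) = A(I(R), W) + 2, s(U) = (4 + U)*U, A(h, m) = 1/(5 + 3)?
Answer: -85/2 ≈ -42.500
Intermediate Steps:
A(h, m) = ⅛ (A(h, m) = 1/8 = ⅛)
s(U) = U*(4 + U)
M(W, R) = 17/8 (M(W, R) = ⅛ + 2 = 17/8)
(M(s(-3), 5)*4)*(-5) = ((17/8)*4)*(-5) = (17/2)*(-5) = -85/2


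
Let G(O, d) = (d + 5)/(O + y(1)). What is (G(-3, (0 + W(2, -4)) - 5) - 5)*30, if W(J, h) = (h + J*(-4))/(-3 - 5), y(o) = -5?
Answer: -1245/8 ≈ -155.63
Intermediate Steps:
W(J, h) = J/2 - h/8 (W(J, h) = (h - 4*J)/(-8) = (h - 4*J)*(-⅛) = J/2 - h/8)
G(O, d) = (5 + d)/(-5 + O) (G(O, d) = (d + 5)/(O - 5) = (5 + d)/(-5 + O))
(G(-3, (0 + W(2, -4)) - 5) - 5)*30 = ((5 + ((0 + ((½)*2 - ⅛*(-4))) - 5))/(-5 - 3) - 5)*30 = ((5 + ((0 + (1 + ½)) - 5))/(-8) - 5)*30 = (-(5 + ((0 + 3/2) - 5))/8 - 5)*30 = (-(5 + (3/2 - 5))/8 - 5)*30 = (-(5 - 7/2)/8 - 5)*30 = (-⅛*3/2 - 5)*30 = (-3/16 - 5)*30 = -83/16*30 = -1245/8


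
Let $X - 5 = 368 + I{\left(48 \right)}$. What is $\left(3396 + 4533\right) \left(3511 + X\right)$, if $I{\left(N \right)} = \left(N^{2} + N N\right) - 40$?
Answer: $67015908$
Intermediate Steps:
$I{\left(N \right)} = -40 + 2 N^{2}$ ($I{\left(N \right)} = \left(N^{2} + N^{2}\right) - 40 = 2 N^{2} - 40 = -40 + 2 N^{2}$)
$X = 4941$ ($X = 5 + \left(368 - \left(40 - 2 \cdot 48^{2}\right)\right) = 5 + \left(368 + \left(-40 + 2 \cdot 2304\right)\right) = 5 + \left(368 + \left(-40 + 4608\right)\right) = 5 + \left(368 + 4568\right) = 5 + 4936 = 4941$)
$\left(3396 + 4533\right) \left(3511 + X\right) = \left(3396 + 4533\right) \left(3511 + 4941\right) = 7929 \cdot 8452 = 67015908$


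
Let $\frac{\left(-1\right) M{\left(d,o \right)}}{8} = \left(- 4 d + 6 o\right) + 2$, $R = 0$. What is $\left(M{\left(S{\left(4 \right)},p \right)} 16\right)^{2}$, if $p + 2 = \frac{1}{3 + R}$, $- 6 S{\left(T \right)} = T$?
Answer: $\frac{4194304}{9} \approx 4.6603 \cdot 10^{5}$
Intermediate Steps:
$S{\left(T \right)} = - \frac{T}{6}$
$p = - \frac{5}{3}$ ($p = -2 + \frac{1}{3 + 0} = -2 + \frac{1}{3} = - \frac{5}{3} \approx -1.6667$)
$M{\left(d,o \right)} = -16 - 48 o + 32 d$ ($M{\left(d,o \right)} = - 8 \left(\left(- 4 d + 6 o\right) + 2\right) = - 8 \left(2 - 4 d + 6 o\right) = -16 - 48 o + 32 d$)
$\left(M{\left(S{\left(4 \right)},p \right)} 16\right)^{2} = \left(\left(-16 - -80 + 32 \left(\left(- \frac{1}{6}\right) 4\right)\right) 16\right)^{2} = \left(\left(-16 + 80 + 32 \left(- \frac{2}{3}\right)\right) 16\right)^{2} = \left(\left(-16 + 80 - \frac{64}{3}\right) 16\right)^{2} = \left(\frac{128}{3} \cdot 16\right)^{2} = \left(\frac{2048}{3}\right)^{2} = \frac{4194304}{9}$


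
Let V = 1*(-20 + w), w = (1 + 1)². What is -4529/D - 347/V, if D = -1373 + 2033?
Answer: 39139/2640 ≈ 14.825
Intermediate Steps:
D = 660
w = 4 (w = 2² = 4)
V = -16 (V = 1*(-20 + 4) = 1*(-16) = -16)
-4529/D - 347/V = -4529/660 - 347/(-16) = -4529*1/660 - 347*(-1/16) = -4529/660 + 347/16 = 39139/2640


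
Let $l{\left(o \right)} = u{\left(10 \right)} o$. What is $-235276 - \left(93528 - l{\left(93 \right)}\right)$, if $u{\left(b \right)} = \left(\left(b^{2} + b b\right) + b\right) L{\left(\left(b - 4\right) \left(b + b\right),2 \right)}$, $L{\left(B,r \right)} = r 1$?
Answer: $-289744$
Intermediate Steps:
$L{\left(B,r \right)} = r$
$u{\left(b \right)} = 2 b + 4 b^{2}$ ($u{\left(b \right)} = \left(\left(b^{2} + b b\right) + b\right) 2 = \left(\left(b^{2} + b^{2}\right) + b\right) 2 = \left(2 b^{2} + b\right) 2 = \left(b + 2 b^{2}\right) 2 = 2 b + 4 b^{2}$)
$l{\left(o \right)} = 420 o$ ($l{\left(o \right)} = 2 \cdot 10 \left(1 + 2 \cdot 10\right) o = 2 \cdot 10 \left(1 + 20\right) o = 2 \cdot 10 \cdot 21 o = 420 o$)
$-235276 - \left(93528 - l{\left(93 \right)}\right) = -235276 - \left(93528 - 420 \cdot 93\right) = -235276 - \left(93528 - 39060\right) = -235276 - 54468 = -289744$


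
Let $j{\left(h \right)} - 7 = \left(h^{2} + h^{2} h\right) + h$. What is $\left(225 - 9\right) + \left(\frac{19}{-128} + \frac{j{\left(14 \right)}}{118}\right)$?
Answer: $\frac{1819615}{7552} \approx 240.94$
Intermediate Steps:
$j{\left(h \right)} = 7 + h + h^{2} + h^{3}$ ($j{\left(h \right)} = 7 + \left(\left(h^{2} + h^{2} h\right) + h\right) = 7 + \left(\left(h^{2} + h^{3}\right) + h\right) = 7 + \left(h + h^{2} + h^{3}\right) = 7 + h + h^{2} + h^{3}$)
$\left(225 - 9\right) + \left(\frac{19}{-128} + \frac{j{\left(14 \right)}}{118}\right) = \left(225 - 9\right) + \left(\frac{19}{-128} + \frac{7 + 14 + 14^{2} + 14^{3}}{118}\right) = 216 + \left(19 \left(- \frac{1}{128}\right) + \left(7 + 14 + 196 + 2744\right) \frac{1}{118}\right) = 216 + \left(- \frac{19}{128} + 2961 \cdot \frac{1}{118}\right) = 216 + \left(- \frac{19}{128} + \frac{2961}{118}\right) = 216 + \frac{188383}{7552} = \frac{1819615}{7552}$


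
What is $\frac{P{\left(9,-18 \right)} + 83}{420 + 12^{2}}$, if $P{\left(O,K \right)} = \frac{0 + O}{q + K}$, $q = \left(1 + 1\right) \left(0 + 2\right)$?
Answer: $\frac{1153}{7896} \approx 0.14602$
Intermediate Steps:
$q = 4$ ($q = 2 \cdot 2 = 4$)
$P{\left(O,K \right)} = \frac{O}{4 + K}$ ($P{\left(O,K \right)} = \frac{0 + O}{4 + K} = \frac{O}{4 + K}$)
$\frac{P{\left(9,-18 \right)} + 83}{420 + 12^{2}} = \frac{\frac{9}{4 - 18} + 83}{420 + 12^{2}} = \frac{\frac{9}{-14} + 83}{420 + 144} = \frac{9 \left(- \frac{1}{14}\right) + 83}{564} = \left(- \frac{9}{14} + 83\right) \frac{1}{564} = \frac{1153}{14} \cdot \frac{1}{564} = \frac{1153}{7896}$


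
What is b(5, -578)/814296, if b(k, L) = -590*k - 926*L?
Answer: 88713/135716 ≈ 0.65367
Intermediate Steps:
b(k, L) = -926*L - 590*k
b(5, -578)/814296 = (-926*(-578) - 590*5)/814296 = (535228 - 2950)*(1/814296) = 532278*(1/814296) = 88713/135716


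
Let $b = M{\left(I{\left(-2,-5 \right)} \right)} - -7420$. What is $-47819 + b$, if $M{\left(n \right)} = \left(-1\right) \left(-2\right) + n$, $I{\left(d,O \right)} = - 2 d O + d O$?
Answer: $-40407$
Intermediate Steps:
$I{\left(d,O \right)} = - O d$ ($I{\left(d,O \right)} = - 2 O d + O d = - O d$)
$M{\left(n \right)} = 2 + n$
$b = 7412$ ($b = \left(2 - \left(-5\right) \left(-2\right)\right) - -7420 = \left(2 - 10\right) + 7420 = -8 + 7420 = 7412$)
$-47819 + b = -47819 + 7412 = -40407$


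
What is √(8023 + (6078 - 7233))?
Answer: 2*√1717 ≈ 82.873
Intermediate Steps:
√(8023 + (6078 - 7233)) = √(8023 - 1155) = √6868 = 2*√1717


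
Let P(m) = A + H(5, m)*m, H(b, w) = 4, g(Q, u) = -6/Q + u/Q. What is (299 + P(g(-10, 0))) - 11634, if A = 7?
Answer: -56628/5 ≈ -11326.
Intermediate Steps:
P(m) = 7 + 4*m
(299 + P(g(-10, 0))) - 11634 = (299 + (7 + 4*((-6 + 0)/(-10)))) - 11634 = (299 + (7 + 4*(-1/10*(-6)))) - 11634 = (299 + (7 + 4*(3/5))) - 11634 = (299 + (7 + 12/5)) - 11634 = (299 + 47/5) - 11634 = 1542/5 - 11634 = -56628/5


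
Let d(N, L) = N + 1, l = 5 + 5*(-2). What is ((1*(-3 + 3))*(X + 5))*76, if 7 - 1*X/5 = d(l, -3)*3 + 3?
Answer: 0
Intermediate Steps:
l = -5 (l = 5 - 10 = -5)
d(N, L) = 1 + N
X = 80 (X = 35 - 5*((1 - 5)*3 + 3) = 35 - 5*(-4*3 + 3) = 35 - 5*(-12 + 3) = 35 - 5*(-9) = 35 + 45 = 80)
((1*(-3 + 3))*(X + 5))*76 = ((1*(-3 + 3))*(80 + 5))*76 = ((1*0)*85)*76 = (0*85)*76 = 0*76 = 0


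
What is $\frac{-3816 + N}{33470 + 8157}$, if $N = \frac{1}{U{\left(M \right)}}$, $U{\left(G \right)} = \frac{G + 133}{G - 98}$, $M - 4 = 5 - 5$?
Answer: $- \frac{522886}{5702899} \approx -0.091688$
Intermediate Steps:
$M = 4$ ($M = 4 + \left(5 - 5\right) = 4 + 0 = 4$)
$U{\left(G \right)} = \frac{133 + G}{-98 + G}$
$N = - \frac{94}{137}$ ($N = \frac{1}{\frac{1}{-98 + 4} \left(133 + 4\right)} = \frac{1}{\frac{1}{-94} \cdot 137} = \frac{1}{\left(- \frac{1}{94}\right) 137} = \frac{1}{- \frac{137}{94}} = - \frac{94}{137} \approx -0.68613$)
$\frac{-3816 + N}{33470 + 8157} = \frac{-3816 - \frac{94}{137}}{33470 + 8157} = - \frac{522886}{137 \cdot 41627} = \left(- \frac{522886}{137}\right) \frac{1}{41627} = - \frac{522886}{5702899}$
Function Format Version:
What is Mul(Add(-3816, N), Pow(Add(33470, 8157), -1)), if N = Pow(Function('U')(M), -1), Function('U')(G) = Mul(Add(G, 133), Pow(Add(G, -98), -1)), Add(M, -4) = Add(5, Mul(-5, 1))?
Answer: Rational(-522886, 5702899) ≈ -0.091688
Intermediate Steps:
M = 4 (M = Add(4, Add(5, Mul(-5, 1))) = Add(4, Add(5, -5)) = Add(4, 0) = 4)
Function('U')(G) = Mul(Pow(Add(-98, G), -1), Add(133, G)) (Function('U')(G) = Mul(Add(133, G), Pow(Add(-98, G), -1)) = Mul(Pow(Add(-98, G), -1), Add(133, G)))
N = Rational(-94, 137) (N = Pow(Mul(Pow(Add(-98, 4), -1), Add(133, 4)), -1) = Pow(Mul(Pow(-94, -1), 137), -1) = Pow(Mul(Rational(-1, 94), 137), -1) = Pow(Rational(-137, 94), -1) = Rational(-94, 137) ≈ -0.68613)
Mul(Add(-3816, N), Pow(Add(33470, 8157), -1)) = Mul(Add(-3816, Rational(-94, 137)), Pow(Add(33470, 8157), -1)) = Mul(Rational(-522886, 137), Pow(41627, -1)) = Mul(Rational(-522886, 137), Rational(1, 41627)) = Rational(-522886, 5702899)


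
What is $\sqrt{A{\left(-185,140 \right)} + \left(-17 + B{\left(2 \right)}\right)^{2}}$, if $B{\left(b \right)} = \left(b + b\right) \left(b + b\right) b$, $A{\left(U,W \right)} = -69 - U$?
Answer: $\sqrt{341} \approx 18.466$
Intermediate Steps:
$B{\left(b \right)} = 4 b^{3}$ ($B{\left(b \right)} = 2 b 2 b b = 4 b^{2} b = 4 b^{3}$)
$\sqrt{A{\left(-185,140 \right)} + \left(-17 + B{\left(2 \right)}\right)^{2}} = \sqrt{\left(-69 - -185\right) + \left(-17 + 4 \cdot 2^{3}\right)^{2}} = \sqrt{\left(-69 + 185\right) + \left(-17 + 4 \cdot 8\right)^{2}} = \sqrt{116 + \left(-17 + 32\right)^{2}} = \sqrt{116 + 15^{2}} = \sqrt{116 + 225} = \sqrt{341}$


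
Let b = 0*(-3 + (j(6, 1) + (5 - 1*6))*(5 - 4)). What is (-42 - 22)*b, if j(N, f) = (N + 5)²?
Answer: 0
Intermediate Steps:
j(N, f) = (5 + N)²
b = 0 (b = 0*(-3 + ((5 + 6)² + (5 - 1*6))*(5 - 4)) = 0*(-3 + (11² + (5 - 6))*1) = 0*(-3 + (121 - 1)*1) = 0*(-3 + 120*1) = 0*(-3 + 120) = 0*117 = 0)
(-42 - 22)*b = (-42 - 22)*0 = -64*0 = 0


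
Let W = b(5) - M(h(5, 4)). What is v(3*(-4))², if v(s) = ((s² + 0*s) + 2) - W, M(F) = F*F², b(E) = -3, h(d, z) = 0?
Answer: 22201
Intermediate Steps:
M(F) = F³
W = -3 (W = -3 - 1*0³ = -3 - 1*0 = -3 + 0 = -3)
v(s) = 5 + s² (v(s) = ((s² + 0*s) + 2) - 1*(-3) = ((s² + 0) + 2) + 3 = (s² + 2) + 3 = (2 + s²) + 3 = 5 + s²)
v(3*(-4))² = (5 + (3*(-4))²)² = (5 + (-12)²)² = (5 + 144)² = 149² = 22201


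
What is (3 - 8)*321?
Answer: -1605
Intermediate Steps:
(3 - 8)*321 = -5*321 = -1605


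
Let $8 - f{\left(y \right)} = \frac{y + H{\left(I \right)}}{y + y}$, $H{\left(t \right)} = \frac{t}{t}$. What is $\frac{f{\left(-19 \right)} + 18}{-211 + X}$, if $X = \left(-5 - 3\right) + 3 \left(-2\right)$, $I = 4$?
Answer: $- \frac{97}{855} \approx -0.11345$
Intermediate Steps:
$H{\left(t \right)} = 1$
$f{\left(y \right)} = 8 - \frac{1 + y}{2 y}$ ($f{\left(y \right)} = 8 - \frac{y + 1}{y + y} = 8 - \frac{1 + y}{2 y}$)
$X = -14$ ($X = \left(-5 - 3\right) - 6 = -8 - 6 = -14$)
$\frac{f{\left(-19 \right)} + 18}{-211 + X} = \frac{\frac{-1 + 15 \left(-19\right)}{2 \left(-19\right)} + 18}{-211 - 14} = \frac{\frac{1}{2} \left(- \frac{1}{19}\right) \left(-1 - 285\right) + 18}{-225} = \left(\frac{1}{2} \left(- \frac{1}{19}\right) \left(-286\right) + 18\right) \left(- \frac{1}{225}\right) = \left(\frac{143}{19} + 18\right) \left(- \frac{1}{225}\right) = \frac{485}{19} \left(- \frac{1}{225}\right) = - \frac{97}{855}$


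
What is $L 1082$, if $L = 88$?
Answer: $95216$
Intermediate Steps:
$L 1082 = 88 \cdot 1082 = 95216$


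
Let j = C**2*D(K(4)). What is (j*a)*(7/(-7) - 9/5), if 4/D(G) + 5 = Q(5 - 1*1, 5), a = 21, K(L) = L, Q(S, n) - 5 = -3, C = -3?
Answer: 3528/5 ≈ 705.60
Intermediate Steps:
Q(S, n) = 2 (Q(S, n) = 5 - 3 = 2)
D(G) = -4/3 (D(G) = 4/(-5 + 2) = 4/(-3) = 4*(-1/3) = -4/3)
j = -12 (j = (-3)**2*(-4/3) = 9*(-4/3) = -12)
(j*a)*(7/(-7) - 9/5) = (-12*21)*(7/(-7) - 9/5) = -252*(7*(-1/7) - 9*1/5) = -252*(-1 - 9/5) = -252*(-14/5) = 3528/5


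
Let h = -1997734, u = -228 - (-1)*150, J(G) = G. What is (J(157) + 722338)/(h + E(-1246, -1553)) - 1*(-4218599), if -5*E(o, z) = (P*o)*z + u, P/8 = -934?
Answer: 60952914245195531/14448615344 ≈ 4.2186e+6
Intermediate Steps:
P = -7472 (P = 8*(-934) = -7472)
u = -78 (u = -228 - 1*(-150) = -228 + 150 = -78)
E(o, z) = 78/5 + 7472*o*z/5 (E(o, z) = -((-7472*o)*z - 78)/5 = -(-7472*o*z - 78)/5 = -(-78 - 7472*o*z)/5 = 78/5 + 7472*o*z/5)
(J(157) + 722338)/(h + E(-1246, -1553)) - 1*(-4218599) = (157 + 722338)/(-1997734 + (78/5 + (7472/5)*(-1246)*(-1553))) - 1*(-4218599) = 722495/(-1997734 + (78/5 + 14458603936/5)) + 4218599 = 722495/(-1997734 + 14458604014/5) + 4218599 = 722495/(14448615344/5) + 4218599 = 722495*(5/14448615344) + 4218599 = 3612475/14448615344 + 4218599 = 60952914245195531/14448615344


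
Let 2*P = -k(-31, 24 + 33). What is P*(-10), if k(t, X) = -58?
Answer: -290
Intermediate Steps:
P = 29 (P = (-1*(-58))/2 = (½)*58 = 29)
P*(-10) = 29*(-10) = -290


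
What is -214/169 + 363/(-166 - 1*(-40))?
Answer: -29437/7098 ≈ -4.1472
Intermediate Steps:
-214/169 + 363/(-166 - 1*(-40)) = -214*1/169 + 363/(-166 + 40) = -214/169 + 363/(-126) = -214/169 + 363*(-1/126) = -214/169 - 121/42 = -29437/7098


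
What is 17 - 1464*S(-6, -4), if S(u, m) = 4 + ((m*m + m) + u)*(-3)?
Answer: 20513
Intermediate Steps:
S(u, m) = 4 - 3*m - 3*u - 3*m² (S(u, m) = 4 + ((m² + m) + u)*(-3) = 4 + ((m + m²) + u)*(-3) = 4 + (m + u + m²)*(-3) = 4 + (-3*m - 3*u - 3*m²) = 4 - 3*m - 3*u - 3*m²)
17 - 1464*S(-6, -4) = 17 - 1464*(4 - 3*(-4) - 3*(-6) - 3*(-4)²) = 17 - 1464*(4 + 12 + 18 - 3*16) = 17 - 1464*(4 + 12 + 18 - 48) = 17 - 1464*(-14) = 17 + 20496 = 20513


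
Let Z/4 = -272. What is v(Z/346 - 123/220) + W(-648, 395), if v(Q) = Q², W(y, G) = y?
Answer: -918799773119/1448563600 ≈ -634.28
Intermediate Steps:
Z = -1088 (Z = 4*(-272) = -1088)
v(Z/346 - 123/220) + W(-648, 395) = (-1088/346 - 123/220)² - 648 = (-1088*1/346 - 123*1/220)² - 648 = (-544/173 - 123/220)² - 648 = (-140959/38060)² - 648 = 19869439681/1448563600 - 648 = -918799773119/1448563600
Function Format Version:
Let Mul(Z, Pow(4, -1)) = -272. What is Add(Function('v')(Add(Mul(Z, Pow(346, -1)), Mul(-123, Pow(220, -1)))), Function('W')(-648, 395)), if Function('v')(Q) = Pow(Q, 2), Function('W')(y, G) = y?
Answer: Rational(-918799773119, 1448563600) ≈ -634.28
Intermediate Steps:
Z = -1088 (Z = Mul(4, -272) = -1088)
Add(Function('v')(Add(Mul(Z, Pow(346, -1)), Mul(-123, Pow(220, -1)))), Function('W')(-648, 395)) = Add(Pow(Add(Mul(-1088, Pow(346, -1)), Mul(-123, Pow(220, -1))), 2), -648) = Add(Pow(Add(Mul(-1088, Rational(1, 346)), Mul(-123, Rational(1, 220))), 2), -648) = Add(Pow(Add(Rational(-544, 173), Rational(-123, 220)), 2), -648) = Add(Pow(Rational(-140959, 38060), 2), -648) = Add(Rational(19869439681, 1448563600), -648) = Rational(-918799773119, 1448563600)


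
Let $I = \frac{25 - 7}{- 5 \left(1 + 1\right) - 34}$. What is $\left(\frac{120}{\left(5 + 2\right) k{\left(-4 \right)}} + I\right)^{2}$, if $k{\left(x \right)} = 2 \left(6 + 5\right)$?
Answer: $\frac{3249}{23716} \approx 0.137$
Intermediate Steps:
$k{\left(x \right)} = 22$ ($k{\left(x \right)} = 2 \cdot 11 = 22$)
$I = - \frac{9}{22}$ ($I = \frac{18}{\left(-5\right) 2 - 34} = \frac{18}{-10 - 34} = \frac{18}{-44} = 18 \left(- \frac{1}{44}\right) = - \frac{9}{22} \approx -0.40909$)
$\left(\frac{120}{\left(5 + 2\right) k{\left(-4 \right)}} + I\right)^{2} = \left(\frac{120}{\left(5 + 2\right) 22} - \frac{9}{22}\right)^{2} = \left(\frac{120}{7 \cdot 22} - \frac{9}{22}\right)^{2} = \left(\frac{120}{154} - \frac{9}{22}\right)^{2} = \left(120 \cdot \frac{1}{154} - \frac{9}{22}\right)^{2} = \left(\frac{60}{77} - \frac{9}{22}\right)^{2} = \left(\frac{57}{154}\right)^{2} = \frac{3249}{23716}$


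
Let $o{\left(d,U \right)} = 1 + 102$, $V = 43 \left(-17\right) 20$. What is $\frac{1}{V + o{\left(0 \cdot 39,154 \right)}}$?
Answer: $- \frac{1}{14517} \approx -6.8885 \cdot 10^{-5}$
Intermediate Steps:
$V = -14620$ ($V = \left(-731\right) 20 = -14620$)
$o{\left(d,U \right)} = 103$
$\frac{1}{V + o{\left(0 \cdot 39,154 \right)}} = \frac{1}{-14620 + 103} = \frac{1}{-14517} = - \frac{1}{14517}$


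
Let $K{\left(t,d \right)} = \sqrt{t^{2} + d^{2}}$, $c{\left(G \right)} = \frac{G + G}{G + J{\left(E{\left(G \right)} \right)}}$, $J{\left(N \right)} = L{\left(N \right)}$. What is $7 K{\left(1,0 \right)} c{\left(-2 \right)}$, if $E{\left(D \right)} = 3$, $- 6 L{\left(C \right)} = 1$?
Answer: $\frac{168}{13} \approx 12.923$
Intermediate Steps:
$L{\left(C \right)} = - \frac{1}{6}$ ($L{\left(C \right)} = \left(- \frac{1}{6}\right) 1 = - \frac{1}{6}$)
$J{\left(N \right)} = - \frac{1}{6}$
$c{\left(G \right)} = \frac{2 G}{- \frac{1}{6} + G}$ ($c{\left(G \right)} = \frac{G + G}{G - \frac{1}{6}} = \frac{2 G}{- \frac{1}{6} + G}$)
$K{\left(t,d \right)} = \sqrt{d^{2} + t^{2}}$
$7 K{\left(1,0 \right)} c{\left(-2 \right)} = 7 \sqrt{0^{2} + 1^{2}} \cdot 12 \left(-2\right) \frac{1}{-1 + 6 \left(-2\right)} = 7 \sqrt{0 + 1} \cdot 12 \left(-2\right) \frac{1}{-1 - 12} = 7 \sqrt{1} \cdot 12 \left(-2\right) \frac{1}{-13} = 7 \cdot 1 \cdot 12 \left(-2\right) \left(- \frac{1}{13}\right) = 7 \cdot \frac{24}{13} = \frac{168}{13}$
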